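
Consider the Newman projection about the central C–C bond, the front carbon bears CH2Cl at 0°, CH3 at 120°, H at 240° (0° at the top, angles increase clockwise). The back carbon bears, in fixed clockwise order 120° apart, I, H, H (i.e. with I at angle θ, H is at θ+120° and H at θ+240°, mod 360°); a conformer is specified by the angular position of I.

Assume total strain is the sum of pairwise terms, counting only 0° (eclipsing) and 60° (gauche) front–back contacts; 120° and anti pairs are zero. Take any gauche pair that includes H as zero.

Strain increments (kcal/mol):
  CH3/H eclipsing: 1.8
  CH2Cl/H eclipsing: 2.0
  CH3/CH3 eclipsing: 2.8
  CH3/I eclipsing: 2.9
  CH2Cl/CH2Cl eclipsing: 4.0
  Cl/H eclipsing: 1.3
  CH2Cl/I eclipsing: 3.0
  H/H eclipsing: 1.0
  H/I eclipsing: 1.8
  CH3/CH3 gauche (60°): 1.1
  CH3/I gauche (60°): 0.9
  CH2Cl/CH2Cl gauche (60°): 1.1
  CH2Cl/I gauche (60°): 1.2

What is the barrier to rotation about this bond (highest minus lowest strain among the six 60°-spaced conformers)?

I at 0° (eclipsed): CH2Cl(0°)/I(0°) eclipsed 3.0; CH3(120°)/H(120°) eclipsed 1.8; H(240°)/H(240°) eclipsed 1.0 → 5.8 kcal/mol.
I at 60° (staggered): CH2Cl(0°)/I(60°) gauche 1.2; CH3(120°)/I(60°) gauche 0.9 → 2.1 kcal/mol.
I at 120° (eclipsed): CH2Cl(0°)/H(0°) eclipsed 2.0; CH3(120°)/I(120°) eclipsed 2.9; H(240°)/H(240°) eclipsed 1.0 → 5.9 kcal/mol.
I at 180° (staggered): CH3(120°)/I(180°) gauche 0.9 → 0.9 kcal/mol.
I at 240° (eclipsed): CH2Cl(0°)/H(0°) eclipsed 2.0; CH3(120°)/H(120°) eclipsed 1.8; H(240°)/I(240°) eclipsed 1.8 → 5.6 kcal/mol.
I at 300° (staggered): CH2Cl(0°)/I(300°) gauche 1.2 → 1.2 kcal/mol.
Max at 120° (5.9 kcal/mol), min at 180° (0.9 kcal/mol); barrier = 5.0 kcal/mol.

5.0 kcal/mol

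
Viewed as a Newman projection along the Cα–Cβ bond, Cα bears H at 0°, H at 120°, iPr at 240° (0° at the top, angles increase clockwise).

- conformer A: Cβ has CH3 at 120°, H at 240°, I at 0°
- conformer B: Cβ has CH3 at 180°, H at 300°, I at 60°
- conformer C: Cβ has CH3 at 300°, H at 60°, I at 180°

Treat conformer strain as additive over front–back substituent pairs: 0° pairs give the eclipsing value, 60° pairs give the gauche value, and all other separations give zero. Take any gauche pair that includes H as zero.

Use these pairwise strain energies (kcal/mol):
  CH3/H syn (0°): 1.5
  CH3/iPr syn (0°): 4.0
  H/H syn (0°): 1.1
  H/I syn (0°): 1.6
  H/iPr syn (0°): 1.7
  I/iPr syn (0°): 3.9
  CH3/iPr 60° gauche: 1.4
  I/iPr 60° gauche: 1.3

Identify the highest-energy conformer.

A

A (eclipsed): H–I eclipsed, H–CH3 eclipsed, iPr–H eclipsed; 1.6 + 1.5 + 1.7 = 4.8 kcal/mol.
B (staggered): iPr–CH3 gauche; 1.4 = 1.4 kcal/mol.
C (staggered): iPr–CH3 gauche, iPr–I gauche; 1.4 + 1.3 = 2.7 kcal/mol.
A has the highest total (4.8 kcal/mol).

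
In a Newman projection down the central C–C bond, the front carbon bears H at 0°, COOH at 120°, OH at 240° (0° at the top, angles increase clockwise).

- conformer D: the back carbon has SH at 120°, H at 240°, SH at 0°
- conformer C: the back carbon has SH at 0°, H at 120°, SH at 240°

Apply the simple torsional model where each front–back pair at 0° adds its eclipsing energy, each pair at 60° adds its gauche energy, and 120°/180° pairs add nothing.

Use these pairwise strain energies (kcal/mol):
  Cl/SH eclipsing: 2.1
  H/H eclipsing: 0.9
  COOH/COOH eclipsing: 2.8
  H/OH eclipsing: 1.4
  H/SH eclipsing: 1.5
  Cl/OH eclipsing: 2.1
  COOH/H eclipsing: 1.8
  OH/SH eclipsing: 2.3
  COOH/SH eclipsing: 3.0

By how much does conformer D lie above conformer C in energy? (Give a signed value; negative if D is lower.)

D (eclipsed): H(0°)/SH(0°) eclipsed 1.5; COOH(120°)/SH(120°) eclipsed 3.0; OH(240°)/H(240°) eclipsed 1.4 → 5.9 kcal/mol.
C (eclipsed): H(0°)/SH(0°) eclipsed 1.5; COOH(120°)/H(120°) eclipsed 1.8; OH(240°)/SH(240°) eclipsed 2.3 → 5.6 kcal/mol.
E(D) − E(C) = 5.9 − 5.6 = +0.3 kcal/mol.

+0.3 kcal/mol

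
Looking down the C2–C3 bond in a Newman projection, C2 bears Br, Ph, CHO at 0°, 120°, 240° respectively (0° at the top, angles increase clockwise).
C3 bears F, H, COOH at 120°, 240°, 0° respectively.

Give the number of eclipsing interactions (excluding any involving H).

2

Non-H eclipsing pairs: Br(0°)/COOH(0°); Ph(120°)/F(120°) — 2 interactions.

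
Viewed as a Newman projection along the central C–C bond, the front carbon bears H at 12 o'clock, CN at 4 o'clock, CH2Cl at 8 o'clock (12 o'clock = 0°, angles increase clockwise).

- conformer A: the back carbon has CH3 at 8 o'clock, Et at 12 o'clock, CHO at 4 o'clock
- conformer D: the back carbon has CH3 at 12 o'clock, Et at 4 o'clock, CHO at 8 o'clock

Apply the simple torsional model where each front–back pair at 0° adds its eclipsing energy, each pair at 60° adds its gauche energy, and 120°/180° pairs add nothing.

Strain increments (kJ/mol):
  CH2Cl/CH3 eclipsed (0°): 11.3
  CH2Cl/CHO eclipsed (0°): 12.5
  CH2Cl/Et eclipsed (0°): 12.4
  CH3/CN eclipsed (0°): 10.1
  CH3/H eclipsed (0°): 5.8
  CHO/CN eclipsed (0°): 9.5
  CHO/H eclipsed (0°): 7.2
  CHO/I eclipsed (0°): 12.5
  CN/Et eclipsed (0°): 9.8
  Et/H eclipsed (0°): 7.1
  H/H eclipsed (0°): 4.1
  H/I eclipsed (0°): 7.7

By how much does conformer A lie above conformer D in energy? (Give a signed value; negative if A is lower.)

A (eclipsed): H(0°)/Et(0°) eclipsed 7.1; CN(120°)/CHO(120°) eclipsed 9.5; CH2Cl(240°)/CH3(240°) eclipsed 11.3 → 27.9 kJ/mol.
D (eclipsed): H(0°)/CH3(0°) eclipsed 5.8; CN(120°)/Et(120°) eclipsed 9.8; CH2Cl(240°)/CHO(240°) eclipsed 12.5 → 28.1 kJ/mol.
E(A) − E(D) = 27.9 − 28.1 = -0.2 kJ/mol.

-0.2 kJ/mol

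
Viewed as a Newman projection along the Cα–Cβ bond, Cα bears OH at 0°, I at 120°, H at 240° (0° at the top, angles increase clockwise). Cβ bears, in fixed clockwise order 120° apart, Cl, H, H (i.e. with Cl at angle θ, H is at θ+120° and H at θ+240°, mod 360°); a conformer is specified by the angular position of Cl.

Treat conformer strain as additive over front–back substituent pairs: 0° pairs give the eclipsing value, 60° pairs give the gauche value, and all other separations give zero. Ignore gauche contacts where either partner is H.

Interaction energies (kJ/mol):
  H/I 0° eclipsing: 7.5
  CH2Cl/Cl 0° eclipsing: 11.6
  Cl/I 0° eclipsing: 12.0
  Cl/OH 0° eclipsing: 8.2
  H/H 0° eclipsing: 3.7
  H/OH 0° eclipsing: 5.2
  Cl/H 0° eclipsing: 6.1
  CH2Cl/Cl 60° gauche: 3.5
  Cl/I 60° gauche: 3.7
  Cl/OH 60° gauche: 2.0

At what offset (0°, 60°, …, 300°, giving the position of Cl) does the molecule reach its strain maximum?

120°

Cl at 0° (eclipsed): OH–Cl eclipsed, I–H eclipsed, H–H eclipsed; 8.2 + 7.5 + 3.7 = 19.4 kJ/mol.
Cl at 60° (staggered): OH–Cl gauche, I–Cl gauche; 2.0 + 3.7 = 5.7 kJ/mol.
Cl at 120° (eclipsed): OH–H eclipsed, I–Cl eclipsed, H–H eclipsed; 5.2 + 12.0 + 3.7 = 20.9 kJ/mol.
Cl at 180° (staggered): I–Cl gauche; 3.7 = 3.7 kJ/mol.
Cl at 240° (eclipsed): OH–H eclipsed, I–H eclipsed, H–Cl eclipsed; 5.2 + 7.5 + 6.1 = 18.8 kJ/mol.
Cl at 300° (staggered): OH–Cl gauche; 2.0 = 2.0 kJ/mol.
The maximum (20.9 kJ/mol) occurs with Cl at 120°.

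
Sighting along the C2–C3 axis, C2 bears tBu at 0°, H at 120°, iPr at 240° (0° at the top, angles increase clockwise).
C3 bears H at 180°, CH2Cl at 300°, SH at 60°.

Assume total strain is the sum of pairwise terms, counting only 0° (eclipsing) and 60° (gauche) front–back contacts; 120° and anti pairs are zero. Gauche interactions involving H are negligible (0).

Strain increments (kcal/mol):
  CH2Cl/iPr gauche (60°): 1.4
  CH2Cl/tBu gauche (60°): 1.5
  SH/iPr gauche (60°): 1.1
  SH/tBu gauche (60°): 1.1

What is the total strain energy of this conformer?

This conformer is staggered. tBu at 0° is gauche with CH2Cl at 300° (1.5); tBu at 0° is gauche with SH at 60° (1.1); iPr at 240° is gauche with CH2Cl at 300° (1.4). Total 4.0 kcal/mol.

4.0 kcal/mol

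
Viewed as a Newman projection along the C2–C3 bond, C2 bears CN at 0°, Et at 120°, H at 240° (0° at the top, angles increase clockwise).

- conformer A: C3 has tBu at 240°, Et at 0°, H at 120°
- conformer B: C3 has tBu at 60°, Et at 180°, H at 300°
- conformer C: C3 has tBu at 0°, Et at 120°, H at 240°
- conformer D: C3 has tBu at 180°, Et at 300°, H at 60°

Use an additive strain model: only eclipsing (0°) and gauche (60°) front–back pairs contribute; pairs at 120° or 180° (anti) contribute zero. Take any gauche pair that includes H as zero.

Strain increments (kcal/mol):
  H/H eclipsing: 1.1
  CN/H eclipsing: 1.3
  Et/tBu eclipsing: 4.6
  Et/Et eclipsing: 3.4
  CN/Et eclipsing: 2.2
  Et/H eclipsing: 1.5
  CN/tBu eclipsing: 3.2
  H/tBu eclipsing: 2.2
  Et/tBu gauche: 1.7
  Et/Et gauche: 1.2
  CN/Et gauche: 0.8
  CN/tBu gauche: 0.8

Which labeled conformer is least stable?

C

A (eclipsed): CN–Et eclipsed, Et–H eclipsed, H–tBu eclipsed; 2.2 + 1.5 + 2.2 = 5.9 kcal/mol.
B (staggered): CN–tBu gauche, Et–tBu gauche, Et–Et gauche; 0.8 + 1.7 + 1.2 = 3.7 kcal/mol.
C (eclipsed): CN–tBu eclipsed, Et–Et eclipsed, H–H eclipsed; 3.2 + 3.4 + 1.1 = 7.7 kcal/mol.
D (staggered): CN–Et gauche, Et–tBu gauche; 0.8 + 1.7 = 2.5 kcal/mol.
C has the highest total (7.7 kcal/mol).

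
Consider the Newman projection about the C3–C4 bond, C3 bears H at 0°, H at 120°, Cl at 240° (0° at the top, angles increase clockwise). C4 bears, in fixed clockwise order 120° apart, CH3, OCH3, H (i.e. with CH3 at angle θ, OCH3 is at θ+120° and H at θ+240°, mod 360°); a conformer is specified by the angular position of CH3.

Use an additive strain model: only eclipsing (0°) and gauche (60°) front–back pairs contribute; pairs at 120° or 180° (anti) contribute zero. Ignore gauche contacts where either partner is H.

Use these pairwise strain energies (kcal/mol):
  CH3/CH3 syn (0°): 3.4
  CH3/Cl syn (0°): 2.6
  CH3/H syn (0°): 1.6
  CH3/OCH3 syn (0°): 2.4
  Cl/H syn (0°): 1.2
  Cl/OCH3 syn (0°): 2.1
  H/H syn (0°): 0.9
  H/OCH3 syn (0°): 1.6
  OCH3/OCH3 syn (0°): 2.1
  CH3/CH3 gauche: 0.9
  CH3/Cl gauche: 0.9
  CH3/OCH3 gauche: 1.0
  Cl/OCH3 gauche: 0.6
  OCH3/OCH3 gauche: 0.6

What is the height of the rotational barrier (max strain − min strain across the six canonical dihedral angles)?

CH3 at 0° (eclipsed): H(0°)/CH3(0°) eclipsed 1.6; H(120°)/OCH3(120°) eclipsed 1.6; Cl(240°)/H(240°) eclipsed 1.2 → 4.4 kcal/mol.
CH3 at 60° (staggered): Cl(240°)/OCH3(180°) gauche 0.6 → 0.6 kcal/mol.
CH3 at 120° (eclipsed): H(0°)/H(0°) eclipsed 0.9; H(120°)/CH3(120°) eclipsed 1.6; Cl(240°)/OCH3(240°) eclipsed 2.1 → 4.6 kcal/mol.
CH3 at 180° (staggered): Cl(240°)/CH3(180°) gauche 0.9; Cl(240°)/OCH3(300°) gauche 0.6 → 1.5 kcal/mol.
CH3 at 240° (eclipsed): H(0°)/OCH3(0°) eclipsed 1.6; H(120°)/H(120°) eclipsed 0.9; Cl(240°)/CH3(240°) eclipsed 2.6 → 5.1 kcal/mol.
CH3 at 300° (staggered): Cl(240°)/CH3(300°) gauche 0.9 → 0.9 kcal/mol.
Max at 240° (5.1 kcal/mol), min at 60° (0.6 kcal/mol); barrier = 4.5 kcal/mol.

4.5 kcal/mol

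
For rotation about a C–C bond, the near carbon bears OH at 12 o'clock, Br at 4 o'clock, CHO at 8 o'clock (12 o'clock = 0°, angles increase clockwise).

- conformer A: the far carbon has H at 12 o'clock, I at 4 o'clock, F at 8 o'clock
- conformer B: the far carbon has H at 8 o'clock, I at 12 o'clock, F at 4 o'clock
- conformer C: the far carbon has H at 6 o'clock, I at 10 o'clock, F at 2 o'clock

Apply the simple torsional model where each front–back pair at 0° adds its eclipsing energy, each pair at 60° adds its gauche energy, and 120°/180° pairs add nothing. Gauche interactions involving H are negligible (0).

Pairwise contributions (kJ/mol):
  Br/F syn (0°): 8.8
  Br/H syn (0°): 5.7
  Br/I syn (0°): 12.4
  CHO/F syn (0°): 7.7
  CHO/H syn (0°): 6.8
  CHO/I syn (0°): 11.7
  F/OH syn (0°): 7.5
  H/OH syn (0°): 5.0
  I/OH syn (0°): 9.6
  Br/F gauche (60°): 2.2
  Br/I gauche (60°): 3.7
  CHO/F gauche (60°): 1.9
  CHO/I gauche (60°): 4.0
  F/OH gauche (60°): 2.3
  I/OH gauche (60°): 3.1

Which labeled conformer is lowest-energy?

A (eclipsed): OH(0°)/H(0°) eclipsed 5.0; Br(120°)/I(120°) eclipsed 12.4; CHO(240°)/F(240°) eclipsed 7.7 → 25.1 kJ/mol.
B (eclipsed): OH(0°)/I(0°) eclipsed 9.6; Br(120°)/F(120°) eclipsed 8.8; CHO(240°)/H(240°) eclipsed 6.8 → 25.2 kJ/mol.
C (staggered): OH(0°)/I(300°) gauche 3.1; OH(0°)/F(60°) gauche 2.3; Br(120°)/F(60°) gauche 2.2; CHO(240°)/I(300°) gauche 4.0 → 11.6 kJ/mol.
C has the lowest total (11.6 kJ/mol).

C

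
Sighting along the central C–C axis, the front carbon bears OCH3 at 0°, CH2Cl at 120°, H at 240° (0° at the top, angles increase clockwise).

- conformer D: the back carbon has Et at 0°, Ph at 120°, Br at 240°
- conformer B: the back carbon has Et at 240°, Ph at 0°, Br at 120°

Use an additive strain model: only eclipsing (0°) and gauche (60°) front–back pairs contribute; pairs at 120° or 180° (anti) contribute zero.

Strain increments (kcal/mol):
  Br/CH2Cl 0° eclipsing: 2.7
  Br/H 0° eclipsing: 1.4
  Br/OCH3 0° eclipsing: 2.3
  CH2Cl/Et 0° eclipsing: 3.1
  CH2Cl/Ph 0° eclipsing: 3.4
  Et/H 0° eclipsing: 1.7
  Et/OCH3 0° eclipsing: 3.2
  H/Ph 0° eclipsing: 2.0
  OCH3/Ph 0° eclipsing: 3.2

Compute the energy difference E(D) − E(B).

D (eclipsed): OCH3–Et eclipsed, CH2Cl–Ph eclipsed, H–Br eclipsed; 3.2 + 3.4 + 1.4 = 8.0 kcal/mol.
B (eclipsed): OCH3–Ph eclipsed, CH2Cl–Br eclipsed, H–Et eclipsed; 3.2 + 2.7 + 1.7 = 7.6 kcal/mol.
E(D) − E(B) = 8.0 − 7.6 = +0.4 kcal/mol.

+0.4 kcal/mol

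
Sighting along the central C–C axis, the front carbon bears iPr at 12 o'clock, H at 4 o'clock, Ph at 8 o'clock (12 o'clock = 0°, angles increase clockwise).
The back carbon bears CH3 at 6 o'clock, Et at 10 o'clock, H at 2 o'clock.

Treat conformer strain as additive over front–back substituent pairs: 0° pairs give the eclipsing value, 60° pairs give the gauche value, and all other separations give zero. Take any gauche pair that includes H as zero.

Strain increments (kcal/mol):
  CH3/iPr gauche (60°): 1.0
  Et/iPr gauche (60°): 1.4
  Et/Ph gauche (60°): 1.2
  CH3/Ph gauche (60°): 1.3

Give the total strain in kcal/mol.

This conformer (staggered): iPr–Et gauche, Ph–CH3 gauche, Ph–Et gauche; 1.4 + 1.3 + 1.2 = 3.9 kcal/mol.

3.9 kcal/mol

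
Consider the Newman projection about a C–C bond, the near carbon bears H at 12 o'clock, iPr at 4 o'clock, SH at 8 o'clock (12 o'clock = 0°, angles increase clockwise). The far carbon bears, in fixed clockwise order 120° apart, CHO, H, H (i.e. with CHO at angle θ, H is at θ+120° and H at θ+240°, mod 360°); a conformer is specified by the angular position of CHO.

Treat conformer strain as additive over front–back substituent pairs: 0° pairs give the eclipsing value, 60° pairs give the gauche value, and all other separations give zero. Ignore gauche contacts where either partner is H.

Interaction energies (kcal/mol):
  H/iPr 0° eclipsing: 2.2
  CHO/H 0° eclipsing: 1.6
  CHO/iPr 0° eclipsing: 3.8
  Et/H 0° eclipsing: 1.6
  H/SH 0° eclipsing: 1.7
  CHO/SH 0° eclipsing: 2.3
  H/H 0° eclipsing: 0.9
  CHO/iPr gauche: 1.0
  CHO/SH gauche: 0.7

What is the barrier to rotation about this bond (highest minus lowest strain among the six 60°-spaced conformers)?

CHO at 0° (eclipsed): H–CHO eclipsed, iPr–H eclipsed, SH–H eclipsed; 1.6 + 2.2 + 1.7 = 5.5 kcal/mol.
CHO at 60° (staggered): iPr–CHO gauche; 1.0 = 1.0 kcal/mol.
CHO at 120° (eclipsed): H–H eclipsed, iPr–CHO eclipsed, SH–H eclipsed; 0.9 + 3.8 + 1.7 = 6.4 kcal/mol.
CHO at 180° (staggered): iPr–CHO gauche, SH–CHO gauche; 1.0 + 0.7 = 1.7 kcal/mol.
CHO at 240° (eclipsed): H–H eclipsed, iPr–H eclipsed, SH–CHO eclipsed; 0.9 + 2.2 + 2.3 = 5.4 kcal/mol.
CHO at 300° (staggered): SH–CHO gauche; 0.7 = 0.7 kcal/mol.
Max at 120° (6.4 kcal/mol), min at 300° (0.7 kcal/mol); barrier = 5.7 kcal/mol.

5.7 kcal/mol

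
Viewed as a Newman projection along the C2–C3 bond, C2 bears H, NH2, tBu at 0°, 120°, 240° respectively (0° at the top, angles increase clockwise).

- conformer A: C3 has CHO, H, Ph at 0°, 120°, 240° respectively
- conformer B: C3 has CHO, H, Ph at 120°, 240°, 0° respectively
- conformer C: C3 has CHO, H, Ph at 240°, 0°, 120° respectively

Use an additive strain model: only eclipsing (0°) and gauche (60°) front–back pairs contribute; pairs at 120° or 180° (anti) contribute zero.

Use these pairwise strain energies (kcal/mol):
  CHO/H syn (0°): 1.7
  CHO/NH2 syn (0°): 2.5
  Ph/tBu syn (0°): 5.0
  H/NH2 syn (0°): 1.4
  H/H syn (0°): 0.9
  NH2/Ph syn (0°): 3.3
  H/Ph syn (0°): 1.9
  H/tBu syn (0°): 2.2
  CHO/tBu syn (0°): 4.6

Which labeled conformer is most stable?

B

A (eclipsed): H(0°)/CHO(0°) eclipsed 1.7; NH2(120°)/H(120°) eclipsed 1.4; tBu(240°)/Ph(240°) eclipsed 5.0 → 8.1 kcal/mol.
B (eclipsed): H(0°)/Ph(0°) eclipsed 1.9; NH2(120°)/CHO(120°) eclipsed 2.5; tBu(240°)/H(240°) eclipsed 2.2 → 6.6 kcal/mol.
C (eclipsed): H(0°)/H(0°) eclipsed 0.9; NH2(120°)/Ph(120°) eclipsed 3.3; tBu(240°)/CHO(240°) eclipsed 4.6 → 8.8 kcal/mol.
B has the lowest total (6.6 kcal/mol).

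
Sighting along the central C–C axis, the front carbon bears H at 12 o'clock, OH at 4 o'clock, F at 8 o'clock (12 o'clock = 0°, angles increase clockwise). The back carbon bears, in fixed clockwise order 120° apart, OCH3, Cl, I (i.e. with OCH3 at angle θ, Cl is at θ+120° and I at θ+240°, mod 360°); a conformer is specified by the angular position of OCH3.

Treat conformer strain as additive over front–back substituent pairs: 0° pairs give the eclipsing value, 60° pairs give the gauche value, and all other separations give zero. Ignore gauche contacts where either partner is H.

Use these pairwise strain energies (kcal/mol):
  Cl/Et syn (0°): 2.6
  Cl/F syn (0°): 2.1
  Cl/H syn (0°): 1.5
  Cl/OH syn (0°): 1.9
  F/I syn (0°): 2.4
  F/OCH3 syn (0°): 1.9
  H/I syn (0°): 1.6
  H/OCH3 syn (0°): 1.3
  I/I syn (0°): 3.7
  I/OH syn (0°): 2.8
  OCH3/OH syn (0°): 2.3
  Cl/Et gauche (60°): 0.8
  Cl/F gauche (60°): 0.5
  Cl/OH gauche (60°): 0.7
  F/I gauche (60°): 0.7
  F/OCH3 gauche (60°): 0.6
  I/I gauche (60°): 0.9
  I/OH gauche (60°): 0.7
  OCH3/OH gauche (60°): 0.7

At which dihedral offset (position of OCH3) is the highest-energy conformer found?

240°

OCH3 at 0° (eclipsed): H(0°)/OCH3(0°) eclipsed 1.3; OH(120°)/Cl(120°) eclipsed 1.9; F(240°)/I(240°) eclipsed 2.4 → 5.6 kcal/mol.
OCH3 at 60° (staggered): OH(120°)/OCH3(60°) gauche 0.7; OH(120°)/Cl(180°) gauche 0.7; F(240°)/Cl(180°) gauche 0.5; F(240°)/I(300°) gauche 0.7 → 2.6 kcal/mol.
OCH3 at 120° (eclipsed): H(0°)/I(0°) eclipsed 1.6; OH(120°)/OCH3(120°) eclipsed 2.3; F(240°)/Cl(240°) eclipsed 2.1 → 6.0 kcal/mol.
OCH3 at 180° (staggered): OH(120°)/OCH3(180°) gauche 0.7; OH(120°)/I(60°) gauche 0.7; F(240°)/OCH3(180°) gauche 0.6; F(240°)/Cl(300°) gauche 0.5 → 2.5 kcal/mol.
OCH3 at 240° (eclipsed): H(0°)/Cl(0°) eclipsed 1.5; OH(120°)/I(120°) eclipsed 2.8; F(240°)/OCH3(240°) eclipsed 1.9 → 6.2 kcal/mol.
OCH3 at 300° (staggered): OH(120°)/Cl(60°) gauche 0.7; OH(120°)/I(180°) gauche 0.7; F(240°)/OCH3(300°) gauche 0.6; F(240°)/I(180°) gauche 0.7 → 2.7 kcal/mol.
The maximum (6.2 kcal/mol) occurs with OCH3 at 240°.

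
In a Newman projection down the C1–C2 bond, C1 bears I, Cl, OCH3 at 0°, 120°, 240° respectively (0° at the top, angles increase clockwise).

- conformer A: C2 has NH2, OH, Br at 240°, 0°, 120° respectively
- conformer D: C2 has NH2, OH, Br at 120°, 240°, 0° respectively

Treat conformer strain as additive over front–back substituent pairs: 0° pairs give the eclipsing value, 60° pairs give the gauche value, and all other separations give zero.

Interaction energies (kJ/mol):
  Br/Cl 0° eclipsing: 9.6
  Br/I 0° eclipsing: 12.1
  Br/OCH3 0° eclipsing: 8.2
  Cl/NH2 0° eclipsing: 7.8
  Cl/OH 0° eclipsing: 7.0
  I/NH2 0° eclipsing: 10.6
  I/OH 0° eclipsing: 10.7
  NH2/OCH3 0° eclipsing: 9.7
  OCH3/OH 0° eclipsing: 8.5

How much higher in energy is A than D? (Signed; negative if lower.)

+1.6 kJ/mol

A (eclipsed): I–OH eclipsed, Cl–Br eclipsed, OCH3–NH2 eclipsed; 10.7 + 9.6 + 9.7 = 30.0 kJ/mol.
D (eclipsed): I–Br eclipsed, Cl–NH2 eclipsed, OCH3–OH eclipsed; 12.1 + 7.8 + 8.5 = 28.4 kJ/mol.
E(A) − E(D) = 30.0 − 28.4 = +1.6 kJ/mol.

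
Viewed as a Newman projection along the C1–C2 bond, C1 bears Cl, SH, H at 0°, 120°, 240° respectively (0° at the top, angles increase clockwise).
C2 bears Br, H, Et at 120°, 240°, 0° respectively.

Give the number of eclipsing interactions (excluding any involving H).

2

Non-H eclipsing pairs: Cl(0°)/Et(0°); SH(120°)/Br(120°) — 2 interactions.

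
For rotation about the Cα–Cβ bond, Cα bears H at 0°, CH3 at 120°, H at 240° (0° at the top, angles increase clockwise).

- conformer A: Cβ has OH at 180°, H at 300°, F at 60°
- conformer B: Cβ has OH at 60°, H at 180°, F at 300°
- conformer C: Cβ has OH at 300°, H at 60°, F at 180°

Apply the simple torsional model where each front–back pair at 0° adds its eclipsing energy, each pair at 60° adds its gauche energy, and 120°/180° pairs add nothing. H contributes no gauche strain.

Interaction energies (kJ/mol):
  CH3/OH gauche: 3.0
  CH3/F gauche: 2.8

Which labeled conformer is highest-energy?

A

A (staggered): CH3(120°)/OH(180°) gauche 3.0; CH3(120°)/F(60°) gauche 2.8 → 5.8 kJ/mol.
B (staggered): CH3(120°)/OH(60°) gauche 3.0 → 3.0 kJ/mol.
C (staggered): CH3(120°)/F(180°) gauche 2.8 → 2.8 kJ/mol.
A has the highest total (5.8 kJ/mol).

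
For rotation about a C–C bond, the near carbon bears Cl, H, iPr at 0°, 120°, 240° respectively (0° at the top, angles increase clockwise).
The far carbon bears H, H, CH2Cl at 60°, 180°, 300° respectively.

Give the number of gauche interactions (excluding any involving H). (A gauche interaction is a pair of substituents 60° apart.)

Non-H gauche pairs: Cl(0°)/CH2Cl(300°); iPr(240°)/CH2Cl(300°) — 2 interactions.

2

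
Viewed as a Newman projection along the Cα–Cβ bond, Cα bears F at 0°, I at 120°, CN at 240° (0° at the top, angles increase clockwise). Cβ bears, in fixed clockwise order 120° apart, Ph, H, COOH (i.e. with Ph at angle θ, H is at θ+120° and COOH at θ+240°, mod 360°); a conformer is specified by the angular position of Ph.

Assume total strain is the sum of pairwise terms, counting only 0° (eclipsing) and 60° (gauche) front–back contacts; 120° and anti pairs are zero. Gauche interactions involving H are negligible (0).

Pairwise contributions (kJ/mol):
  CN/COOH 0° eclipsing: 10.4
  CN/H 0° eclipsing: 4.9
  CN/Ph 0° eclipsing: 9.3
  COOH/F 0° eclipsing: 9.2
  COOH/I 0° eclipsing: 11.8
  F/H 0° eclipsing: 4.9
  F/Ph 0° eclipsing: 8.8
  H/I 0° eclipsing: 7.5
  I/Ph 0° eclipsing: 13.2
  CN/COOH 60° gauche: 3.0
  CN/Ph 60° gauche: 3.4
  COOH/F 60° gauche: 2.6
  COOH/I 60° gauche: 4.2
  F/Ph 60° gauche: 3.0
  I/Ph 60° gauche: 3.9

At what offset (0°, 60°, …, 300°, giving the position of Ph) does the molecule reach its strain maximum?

120°

Ph at 0° is eclipsed. F at 0° is eclipsed with Ph at 0° (8.8); I at 120° is eclipsed with H at 120° (7.5); CN at 240° is eclipsed with COOH at 240° (10.4). Total 26.7 kJ/mol.
Ph at 60° is staggered. F at 0° is gauche with Ph at 60° (3.0); F at 0° is gauche with COOH at 300° (2.6); I at 120° is gauche with Ph at 60° (3.9); CN at 240° is gauche with COOH at 300° (3.0). Total 12.5 kJ/mol.
Ph at 120° is eclipsed. F at 0° is eclipsed with COOH at 0° (9.2); I at 120° is eclipsed with Ph at 120° (13.2); CN at 240° is eclipsed with H at 240° (4.9). Total 27.3 kJ/mol.
Ph at 180° is staggered. F at 0° is gauche with COOH at 60° (2.6); I at 120° is gauche with Ph at 180° (3.9); I at 120° is gauche with COOH at 60° (4.2); CN at 240° is gauche with Ph at 180° (3.4). Total 14.1 kJ/mol.
Ph at 240° is eclipsed. F at 0° is eclipsed with H at 0° (4.9); I at 120° is eclipsed with COOH at 120° (11.8); CN at 240° is eclipsed with Ph at 240° (9.3). Total 26.0 kJ/mol.
Ph at 300° is staggered. F at 0° is gauche with Ph at 300° (3.0); I at 120° is gauche with COOH at 180° (4.2); CN at 240° is gauche with Ph at 300° (3.4); CN at 240° is gauche with COOH at 180° (3.0). Total 13.6 kJ/mol.
The maximum (27.3 kJ/mol) occurs with Ph at 120°.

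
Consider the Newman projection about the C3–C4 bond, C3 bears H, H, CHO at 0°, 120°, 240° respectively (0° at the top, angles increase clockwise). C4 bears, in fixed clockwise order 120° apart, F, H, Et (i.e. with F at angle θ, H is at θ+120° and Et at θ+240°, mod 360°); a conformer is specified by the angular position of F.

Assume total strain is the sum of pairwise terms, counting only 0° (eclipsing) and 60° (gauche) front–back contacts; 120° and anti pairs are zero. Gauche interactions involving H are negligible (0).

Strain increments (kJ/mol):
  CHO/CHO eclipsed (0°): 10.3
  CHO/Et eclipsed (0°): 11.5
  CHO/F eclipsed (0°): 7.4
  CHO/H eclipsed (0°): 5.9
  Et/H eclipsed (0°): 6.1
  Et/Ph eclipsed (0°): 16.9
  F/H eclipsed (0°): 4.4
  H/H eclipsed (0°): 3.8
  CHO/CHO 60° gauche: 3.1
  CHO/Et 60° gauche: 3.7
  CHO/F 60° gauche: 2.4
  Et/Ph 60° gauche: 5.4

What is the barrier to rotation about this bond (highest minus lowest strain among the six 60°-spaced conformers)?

17.3 kJ/mol

F at 0° is eclipsed. H at 0° is eclipsed with F at 0° (4.4); H at 120° is eclipsed with H at 120° (3.8); CHO at 240° is eclipsed with Et at 240° (11.5). Total 19.7 kJ/mol.
F at 60° is staggered. CHO at 240° is gauche with Et at 300° (3.7). Total 3.7 kJ/mol.
F at 120° is eclipsed. H at 0° is eclipsed with Et at 0° (6.1); H at 120° is eclipsed with F at 120° (4.4); CHO at 240° is eclipsed with H at 240° (5.9). Total 16.4 kJ/mol.
F at 180° is staggered. CHO at 240° is gauche with F at 180° (2.4). Total 2.4 kJ/mol.
F at 240° is eclipsed. H at 0° is eclipsed with H at 0° (3.8); H at 120° is eclipsed with Et at 120° (6.1); CHO at 240° is eclipsed with F at 240° (7.4). Total 17.3 kJ/mol.
F at 300° is staggered. CHO at 240° is gauche with F at 300° (2.4); CHO at 240° is gauche with Et at 180° (3.7). Total 6.1 kJ/mol.
Max at 0° (19.7 kJ/mol), min at 180° (2.4 kJ/mol); barrier = 17.3 kJ/mol.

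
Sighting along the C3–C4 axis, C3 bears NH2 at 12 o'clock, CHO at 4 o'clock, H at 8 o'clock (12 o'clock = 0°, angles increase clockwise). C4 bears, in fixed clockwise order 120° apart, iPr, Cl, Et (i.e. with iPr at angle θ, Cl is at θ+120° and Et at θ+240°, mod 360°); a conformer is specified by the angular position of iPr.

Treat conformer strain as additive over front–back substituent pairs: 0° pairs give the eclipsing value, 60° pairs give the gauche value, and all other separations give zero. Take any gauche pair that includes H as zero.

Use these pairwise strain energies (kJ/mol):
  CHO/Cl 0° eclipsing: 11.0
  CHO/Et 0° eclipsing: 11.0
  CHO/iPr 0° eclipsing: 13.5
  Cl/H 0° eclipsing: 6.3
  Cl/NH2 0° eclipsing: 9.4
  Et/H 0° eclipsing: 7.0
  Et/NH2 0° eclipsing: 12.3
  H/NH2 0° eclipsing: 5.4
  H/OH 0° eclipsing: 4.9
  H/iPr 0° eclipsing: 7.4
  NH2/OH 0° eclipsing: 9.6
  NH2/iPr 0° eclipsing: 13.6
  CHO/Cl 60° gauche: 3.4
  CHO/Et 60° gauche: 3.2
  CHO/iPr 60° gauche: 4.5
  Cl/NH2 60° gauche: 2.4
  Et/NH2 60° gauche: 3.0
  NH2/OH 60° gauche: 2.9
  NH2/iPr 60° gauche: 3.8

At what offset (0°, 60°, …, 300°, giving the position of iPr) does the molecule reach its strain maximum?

iPr at 0° (eclipsed): NH2–iPr eclipsed, CHO–Cl eclipsed, H–Et eclipsed; 13.6 + 11.0 + 7.0 = 31.6 kJ/mol.
iPr at 60° (staggered): NH2–iPr gauche, NH2–Et gauche, CHO–iPr gauche, CHO–Cl gauche; 3.8 + 3.0 + 4.5 + 3.4 = 14.7 kJ/mol.
iPr at 120° (eclipsed): NH2–Et eclipsed, CHO–iPr eclipsed, H–Cl eclipsed; 12.3 + 13.5 + 6.3 = 32.1 kJ/mol.
iPr at 180° (staggered): NH2–Cl gauche, NH2–Et gauche, CHO–iPr gauche, CHO–Et gauche; 2.4 + 3.0 + 4.5 + 3.2 = 13.1 kJ/mol.
iPr at 240° (eclipsed): NH2–Cl eclipsed, CHO–Et eclipsed, H–iPr eclipsed; 9.4 + 11.0 + 7.4 = 27.8 kJ/mol.
iPr at 300° (staggered): NH2–iPr gauche, NH2–Cl gauche, CHO–Cl gauche, CHO–Et gauche; 3.8 + 2.4 + 3.4 + 3.2 = 12.8 kJ/mol.
The maximum (32.1 kJ/mol) occurs with iPr at 120°.

120°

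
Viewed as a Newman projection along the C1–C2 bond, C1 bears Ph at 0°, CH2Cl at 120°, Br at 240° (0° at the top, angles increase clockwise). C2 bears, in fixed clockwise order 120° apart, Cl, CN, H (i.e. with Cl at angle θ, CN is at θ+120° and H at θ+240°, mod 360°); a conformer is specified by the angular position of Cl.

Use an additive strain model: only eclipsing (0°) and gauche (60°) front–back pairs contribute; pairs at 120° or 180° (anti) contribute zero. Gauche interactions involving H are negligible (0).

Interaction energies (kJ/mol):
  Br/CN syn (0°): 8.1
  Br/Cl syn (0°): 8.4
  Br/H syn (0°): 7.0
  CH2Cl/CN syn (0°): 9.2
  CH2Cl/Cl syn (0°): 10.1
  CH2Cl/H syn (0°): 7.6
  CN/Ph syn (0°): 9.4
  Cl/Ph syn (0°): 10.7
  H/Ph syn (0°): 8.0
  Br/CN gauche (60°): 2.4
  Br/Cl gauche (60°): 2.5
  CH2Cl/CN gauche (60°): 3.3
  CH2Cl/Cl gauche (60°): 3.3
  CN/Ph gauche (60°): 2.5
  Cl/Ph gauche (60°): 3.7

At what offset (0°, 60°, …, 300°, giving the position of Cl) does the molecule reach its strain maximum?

0°

Cl at 0° is eclipsed. Ph at 0° is eclipsed with Cl at 0° (10.7); CH2Cl at 120° is eclipsed with CN at 120° (9.2); Br at 240° is eclipsed with H at 240° (7.0). Total 26.9 kJ/mol.
Cl at 60° is staggered. Ph at 0° is gauche with Cl at 60° (3.7); CH2Cl at 120° is gauche with Cl at 60° (3.3); CH2Cl at 120° is gauche with CN at 180° (3.3); Br at 240° is gauche with CN at 180° (2.4). Total 12.7 kJ/mol.
Cl at 120° is eclipsed. Ph at 0° is eclipsed with H at 0° (8.0); CH2Cl at 120° is eclipsed with Cl at 120° (10.1); Br at 240° is eclipsed with CN at 240° (8.1). Total 26.2 kJ/mol.
Cl at 180° is staggered. Ph at 0° is gauche with CN at 300° (2.5); CH2Cl at 120° is gauche with Cl at 180° (3.3); Br at 240° is gauche with Cl at 180° (2.5); Br at 240° is gauche with CN at 300° (2.4). Total 10.7 kJ/mol.
Cl at 240° is eclipsed. Ph at 0° is eclipsed with CN at 0° (9.4); CH2Cl at 120° is eclipsed with H at 120° (7.6); Br at 240° is eclipsed with Cl at 240° (8.4). Total 25.4 kJ/mol.
Cl at 300° is staggered. Ph at 0° is gauche with Cl at 300° (3.7); Ph at 0° is gauche with CN at 60° (2.5); CH2Cl at 120° is gauche with CN at 60° (3.3); Br at 240° is gauche with Cl at 300° (2.5). Total 12.0 kJ/mol.
The maximum (26.9 kJ/mol) occurs with Cl at 0°.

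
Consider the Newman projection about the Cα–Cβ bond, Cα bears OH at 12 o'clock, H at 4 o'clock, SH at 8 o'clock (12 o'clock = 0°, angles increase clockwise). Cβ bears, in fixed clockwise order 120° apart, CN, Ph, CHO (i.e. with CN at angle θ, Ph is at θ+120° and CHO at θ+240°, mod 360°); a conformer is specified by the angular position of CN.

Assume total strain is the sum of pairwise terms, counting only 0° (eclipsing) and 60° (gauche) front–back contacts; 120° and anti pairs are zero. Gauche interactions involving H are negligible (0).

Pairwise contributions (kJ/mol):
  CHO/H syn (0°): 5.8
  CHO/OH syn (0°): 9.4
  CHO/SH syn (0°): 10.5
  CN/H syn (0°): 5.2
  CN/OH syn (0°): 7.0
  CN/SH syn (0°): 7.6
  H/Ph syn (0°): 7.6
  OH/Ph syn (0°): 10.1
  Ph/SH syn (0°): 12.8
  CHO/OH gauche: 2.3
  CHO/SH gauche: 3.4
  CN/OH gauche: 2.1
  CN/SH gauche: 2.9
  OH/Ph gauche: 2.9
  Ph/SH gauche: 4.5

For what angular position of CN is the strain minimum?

CN at 0° (eclipsed): OH(0°)/CN(0°) eclipsed 7.0; H(120°)/Ph(120°) eclipsed 7.6; SH(240°)/CHO(240°) eclipsed 10.5 → 25.1 kJ/mol.
CN at 60° (staggered): OH(0°)/CN(60°) gauche 2.1; OH(0°)/CHO(300°) gauche 2.3; SH(240°)/Ph(180°) gauche 4.5; SH(240°)/CHO(300°) gauche 3.4 → 12.3 kJ/mol.
CN at 120° (eclipsed): OH(0°)/CHO(0°) eclipsed 9.4; H(120°)/CN(120°) eclipsed 5.2; SH(240°)/Ph(240°) eclipsed 12.8 → 27.4 kJ/mol.
CN at 180° (staggered): OH(0°)/Ph(300°) gauche 2.9; OH(0°)/CHO(60°) gauche 2.3; SH(240°)/CN(180°) gauche 2.9; SH(240°)/Ph(300°) gauche 4.5 → 12.6 kJ/mol.
CN at 240° (eclipsed): OH(0°)/Ph(0°) eclipsed 10.1; H(120°)/CHO(120°) eclipsed 5.8; SH(240°)/CN(240°) eclipsed 7.6 → 23.5 kJ/mol.
CN at 300° (staggered): OH(0°)/CN(300°) gauche 2.1; OH(0°)/Ph(60°) gauche 2.9; SH(240°)/CN(300°) gauche 2.9; SH(240°)/CHO(180°) gauche 3.4 → 11.3 kJ/mol.
The minimum (11.3 kJ/mol) occurs with CN at 300°.

300°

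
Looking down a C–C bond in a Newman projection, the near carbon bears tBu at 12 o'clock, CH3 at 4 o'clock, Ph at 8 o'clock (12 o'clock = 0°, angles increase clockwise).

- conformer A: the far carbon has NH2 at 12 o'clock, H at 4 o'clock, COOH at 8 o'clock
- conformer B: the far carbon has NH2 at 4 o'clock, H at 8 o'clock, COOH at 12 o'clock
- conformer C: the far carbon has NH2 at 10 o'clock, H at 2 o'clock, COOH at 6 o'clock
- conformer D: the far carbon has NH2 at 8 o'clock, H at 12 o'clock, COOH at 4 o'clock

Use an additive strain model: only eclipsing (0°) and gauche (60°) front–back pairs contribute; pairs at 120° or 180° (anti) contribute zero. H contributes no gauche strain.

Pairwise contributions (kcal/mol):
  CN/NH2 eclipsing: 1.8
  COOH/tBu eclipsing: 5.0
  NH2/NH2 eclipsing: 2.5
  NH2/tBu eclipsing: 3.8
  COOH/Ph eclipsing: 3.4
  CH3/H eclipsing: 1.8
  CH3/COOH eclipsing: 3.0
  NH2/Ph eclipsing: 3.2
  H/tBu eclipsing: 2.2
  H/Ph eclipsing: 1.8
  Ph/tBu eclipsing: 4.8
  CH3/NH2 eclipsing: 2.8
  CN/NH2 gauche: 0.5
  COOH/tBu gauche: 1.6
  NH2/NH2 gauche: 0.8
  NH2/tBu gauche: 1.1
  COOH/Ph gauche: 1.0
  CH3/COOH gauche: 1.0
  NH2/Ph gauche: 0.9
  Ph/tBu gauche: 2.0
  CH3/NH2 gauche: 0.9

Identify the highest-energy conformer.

A is eclipsed. tBu at 0° is eclipsed with NH2 at 0° (3.8); CH3 at 120° is eclipsed with H at 120° (1.8); Ph at 240° is eclipsed with COOH at 240° (3.4). Total 9.0 kcal/mol.
B is eclipsed. tBu at 0° is eclipsed with COOH at 0° (5.0); CH3 at 120° is eclipsed with NH2 at 120° (2.8); Ph at 240° is eclipsed with H at 240° (1.8). Total 9.6 kcal/mol.
C is staggered. tBu at 0° is gauche with NH2 at 300° (1.1); CH3 at 120° is gauche with COOH at 180° (1.0); Ph at 240° is gauche with NH2 at 300° (0.9); Ph at 240° is gauche with COOH at 180° (1.0). Total 4.0 kcal/mol.
D is eclipsed. tBu at 0° is eclipsed with H at 0° (2.2); CH3 at 120° is eclipsed with COOH at 120° (3.0); Ph at 240° is eclipsed with NH2 at 240° (3.2). Total 8.4 kcal/mol.
B has the highest total (9.6 kcal/mol).

B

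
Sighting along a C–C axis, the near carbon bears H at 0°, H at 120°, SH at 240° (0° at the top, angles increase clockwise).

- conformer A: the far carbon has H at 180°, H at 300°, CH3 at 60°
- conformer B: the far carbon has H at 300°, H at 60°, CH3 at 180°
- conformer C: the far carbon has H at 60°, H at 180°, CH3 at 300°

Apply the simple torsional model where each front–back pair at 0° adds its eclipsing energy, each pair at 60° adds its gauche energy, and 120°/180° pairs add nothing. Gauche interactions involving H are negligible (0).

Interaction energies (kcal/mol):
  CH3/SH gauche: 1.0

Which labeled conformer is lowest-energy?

A

A (staggered): no non-H gauche contacts → 0.0 kcal/mol.
B (staggered): SH(240°)/CH3(180°) gauche 1.0 → 1.0 kcal/mol.
C (staggered): SH(240°)/CH3(300°) gauche 1.0 → 1.0 kcal/mol.
A has the lowest total (0.0 kcal/mol).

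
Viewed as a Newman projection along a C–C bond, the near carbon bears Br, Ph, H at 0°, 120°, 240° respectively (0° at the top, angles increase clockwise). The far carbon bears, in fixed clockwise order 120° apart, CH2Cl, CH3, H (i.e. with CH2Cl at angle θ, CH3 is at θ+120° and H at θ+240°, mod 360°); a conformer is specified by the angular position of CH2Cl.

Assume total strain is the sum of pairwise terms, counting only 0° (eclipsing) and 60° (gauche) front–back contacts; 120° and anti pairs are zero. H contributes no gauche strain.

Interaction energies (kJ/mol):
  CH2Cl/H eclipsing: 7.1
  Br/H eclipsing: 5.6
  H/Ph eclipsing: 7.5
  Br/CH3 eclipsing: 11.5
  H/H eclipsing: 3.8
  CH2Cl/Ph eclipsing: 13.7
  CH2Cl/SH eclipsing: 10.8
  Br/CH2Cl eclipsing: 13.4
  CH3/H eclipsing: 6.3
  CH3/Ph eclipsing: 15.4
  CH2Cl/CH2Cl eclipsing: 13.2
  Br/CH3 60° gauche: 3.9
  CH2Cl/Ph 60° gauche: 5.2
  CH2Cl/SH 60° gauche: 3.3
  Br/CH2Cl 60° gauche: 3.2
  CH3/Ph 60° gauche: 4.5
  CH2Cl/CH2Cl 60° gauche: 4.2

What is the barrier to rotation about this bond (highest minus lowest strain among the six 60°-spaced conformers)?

CH2Cl at 0° (eclipsed): Br–CH2Cl eclipsed, Ph–CH3 eclipsed, H–H eclipsed; 13.4 + 15.4 + 3.8 = 32.6 kJ/mol.
CH2Cl at 60° (staggered): Br–CH2Cl gauche, Ph–CH2Cl gauche, Ph–CH3 gauche; 3.2 + 5.2 + 4.5 = 12.9 kJ/mol.
CH2Cl at 120° (eclipsed): Br–H eclipsed, Ph–CH2Cl eclipsed, H–CH3 eclipsed; 5.6 + 13.7 + 6.3 = 25.6 kJ/mol.
CH2Cl at 180° (staggered): Br–CH3 gauche, Ph–CH2Cl gauche; 3.9 + 5.2 = 9.1 kJ/mol.
CH2Cl at 240° (eclipsed): Br–CH3 eclipsed, Ph–H eclipsed, H–CH2Cl eclipsed; 11.5 + 7.5 + 7.1 = 26.1 kJ/mol.
CH2Cl at 300° (staggered): Br–CH2Cl gauche, Br–CH3 gauche, Ph–CH3 gauche; 3.2 + 3.9 + 4.5 = 11.6 kJ/mol.
Max at 0° (32.6 kJ/mol), min at 180° (9.1 kJ/mol); barrier = 23.5 kJ/mol.

23.5 kJ/mol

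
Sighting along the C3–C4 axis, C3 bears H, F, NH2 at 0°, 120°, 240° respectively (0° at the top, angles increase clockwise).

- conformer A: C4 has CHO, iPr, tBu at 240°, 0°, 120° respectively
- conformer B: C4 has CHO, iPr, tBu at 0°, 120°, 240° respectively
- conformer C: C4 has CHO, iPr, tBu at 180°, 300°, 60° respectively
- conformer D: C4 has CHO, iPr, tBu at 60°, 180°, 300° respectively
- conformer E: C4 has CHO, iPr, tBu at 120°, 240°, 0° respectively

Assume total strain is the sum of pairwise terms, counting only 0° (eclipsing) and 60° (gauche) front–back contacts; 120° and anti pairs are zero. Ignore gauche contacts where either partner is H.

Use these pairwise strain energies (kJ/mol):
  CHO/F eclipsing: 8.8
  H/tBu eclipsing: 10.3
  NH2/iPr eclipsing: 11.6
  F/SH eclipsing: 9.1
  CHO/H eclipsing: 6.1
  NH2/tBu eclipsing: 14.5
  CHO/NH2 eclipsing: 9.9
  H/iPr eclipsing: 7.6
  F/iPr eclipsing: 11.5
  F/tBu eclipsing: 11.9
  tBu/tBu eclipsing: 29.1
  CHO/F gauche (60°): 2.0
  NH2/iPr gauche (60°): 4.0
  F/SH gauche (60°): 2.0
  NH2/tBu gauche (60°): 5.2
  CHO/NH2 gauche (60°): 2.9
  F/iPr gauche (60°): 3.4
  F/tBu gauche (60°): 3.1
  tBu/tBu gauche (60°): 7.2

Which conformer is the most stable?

A (eclipsed): H–iPr eclipsed, F–tBu eclipsed, NH2–CHO eclipsed; 7.6 + 11.9 + 9.9 = 29.4 kJ/mol.
B (eclipsed): H–CHO eclipsed, F–iPr eclipsed, NH2–tBu eclipsed; 6.1 + 11.5 + 14.5 = 32.1 kJ/mol.
C (staggered): F–CHO gauche, F–tBu gauche, NH2–CHO gauche, NH2–iPr gauche; 2.0 + 3.1 + 2.9 + 4.0 = 12.0 kJ/mol.
D (staggered): F–CHO gauche, F–iPr gauche, NH2–iPr gauche, NH2–tBu gauche; 2.0 + 3.4 + 4.0 + 5.2 = 14.6 kJ/mol.
E (eclipsed): H–tBu eclipsed, F–CHO eclipsed, NH2–iPr eclipsed; 10.3 + 8.8 + 11.6 = 30.7 kJ/mol.
C has the lowest total (12.0 kJ/mol).

C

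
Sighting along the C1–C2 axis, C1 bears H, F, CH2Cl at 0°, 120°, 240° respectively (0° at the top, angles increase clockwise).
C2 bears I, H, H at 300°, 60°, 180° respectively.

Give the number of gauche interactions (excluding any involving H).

1

Non-H gauche pairs: CH2Cl(240°)/I(300°) — 1 interaction.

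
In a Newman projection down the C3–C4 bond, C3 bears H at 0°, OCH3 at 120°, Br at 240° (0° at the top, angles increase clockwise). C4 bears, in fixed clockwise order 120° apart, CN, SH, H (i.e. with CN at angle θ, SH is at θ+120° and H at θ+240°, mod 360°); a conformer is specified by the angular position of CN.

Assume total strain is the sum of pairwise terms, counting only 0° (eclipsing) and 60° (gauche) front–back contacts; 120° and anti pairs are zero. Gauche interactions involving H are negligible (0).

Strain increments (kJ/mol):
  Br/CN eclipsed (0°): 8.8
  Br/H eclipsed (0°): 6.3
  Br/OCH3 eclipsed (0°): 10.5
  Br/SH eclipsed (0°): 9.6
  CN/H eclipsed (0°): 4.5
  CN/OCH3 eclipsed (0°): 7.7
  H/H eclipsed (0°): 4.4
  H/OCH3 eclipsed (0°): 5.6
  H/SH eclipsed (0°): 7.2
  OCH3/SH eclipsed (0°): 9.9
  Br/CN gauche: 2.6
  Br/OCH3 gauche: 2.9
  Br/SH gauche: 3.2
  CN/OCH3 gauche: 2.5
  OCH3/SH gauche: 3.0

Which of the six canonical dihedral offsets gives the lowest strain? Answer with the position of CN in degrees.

300°

CN at 0° (eclipsed): H–CN eclipsed, OCH3–SH eclipsed, Br–H eclipsed; 4.5 + 9.9 + 6.3 = 20.7 kJ/mol.
CN at 60° (staggered): OCH3–CN gauche, OCH3–SH gauche, Br–SH gauche; 2.5 + 3.0 + 3.2 = 8.7 kJ/mol.
CN at 120° (eclipsed): H–H eclipsed, OCH3–CN eclipsed, Br–SH eclipsed; 4.4 + 7.7 + 9.6 = 21.7 kJ/mol.
CN at 180° (staggered): OCH3–CN gauche, Br–CN gauche, Br–SH gauche; 2.5 + 2.6 + 3.2 = 8.3 kJ/mol.
CN at 240° (eclipsed): H–SH eclipsed, OCH3–H eclipsed, Br–CN eclipsed; 7.2 + 5.6 + 8.8 = 21.6 kJ/mol.
CN at 300° (staggered): OCH3–SH gauche, Br–CN gauche; 3.0 + 2.6 = 5.6 kJ/mol.
The minimum (5.6 kJ/mol) occurs with CN at 300°.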